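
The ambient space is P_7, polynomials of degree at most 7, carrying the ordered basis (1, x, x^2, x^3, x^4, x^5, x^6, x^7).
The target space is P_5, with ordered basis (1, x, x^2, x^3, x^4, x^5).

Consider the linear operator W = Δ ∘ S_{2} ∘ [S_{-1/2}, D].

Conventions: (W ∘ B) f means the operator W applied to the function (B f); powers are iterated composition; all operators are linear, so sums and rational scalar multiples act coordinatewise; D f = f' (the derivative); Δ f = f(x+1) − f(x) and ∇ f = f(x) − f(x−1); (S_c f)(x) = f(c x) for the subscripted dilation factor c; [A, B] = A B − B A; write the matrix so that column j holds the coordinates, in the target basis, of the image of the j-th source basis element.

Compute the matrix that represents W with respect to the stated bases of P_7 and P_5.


image of 1: 0
image of x: 0
image of x^2: -3
image of x^3: 9x + 9/2
image of x^4: -18x^2 - 18x - 6
image of x^5: 30x^3 + 45x^2 + 30x + 15/2
image of x^6: -45x^4 - 90x^3 - 90x^2 - 45x - 9
image of x^7: 63x^5 + (315/2)x^4 + 210x^3 + (315/2)x^2 + 63x + 21/2
each image's coordinates form column j of the matrix

the matrix is [[0, 0, -3, 9/2, -6, 15/2, -9, 21/2]; [0, 0, 0, 9, -18, 30, -45, 63]; [0, 0, 0, 0, -18, 45, -90, 315/2]; [0, 0, 0, 0, 0, 30, -90, 210]; [0, 0, 0, 0, 0, 0, -45, 315/2]; [0, 0, 0, 0, 0, 0, 0, 63]] (rows listed top to bottom)


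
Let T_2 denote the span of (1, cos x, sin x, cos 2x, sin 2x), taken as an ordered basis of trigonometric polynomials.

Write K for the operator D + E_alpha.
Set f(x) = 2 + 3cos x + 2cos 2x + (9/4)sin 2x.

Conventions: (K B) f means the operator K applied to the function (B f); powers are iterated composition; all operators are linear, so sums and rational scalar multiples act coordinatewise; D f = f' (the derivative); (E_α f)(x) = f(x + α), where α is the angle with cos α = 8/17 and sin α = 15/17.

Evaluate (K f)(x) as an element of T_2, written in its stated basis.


g(x) = 2 + (24/17)cos x - (96/17)sin x + (3037/578)cos 2x - (7993/1156)sin 2x

D f = -3sin x + (9/2)cos 2x - 4sin 2x
E_alpha f = 2 + (24/17)cos x - (45/17)sin x + (218/289)cos 2x - (3369/1156)sin 2x
(D + E_alpha) f = 2 + (24/17)cos x - (96/17)sin x + (3037/578)cos 2x - (7993/1156)sin 2x


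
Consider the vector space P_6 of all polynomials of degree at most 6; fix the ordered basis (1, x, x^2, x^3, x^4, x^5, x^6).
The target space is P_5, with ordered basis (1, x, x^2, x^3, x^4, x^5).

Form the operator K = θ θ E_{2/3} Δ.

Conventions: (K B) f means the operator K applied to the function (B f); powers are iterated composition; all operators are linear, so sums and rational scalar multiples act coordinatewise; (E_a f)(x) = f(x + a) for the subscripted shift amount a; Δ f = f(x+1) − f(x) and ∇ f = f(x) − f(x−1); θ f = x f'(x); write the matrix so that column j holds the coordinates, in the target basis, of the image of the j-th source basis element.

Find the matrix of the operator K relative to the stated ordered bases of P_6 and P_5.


image of 1: 0
image of x: 0
image of x^2: 2x
image of x^3: 12x^2 + 7x
image of x^4: 36x^3 + 56x^2 + (52/3)x
image of x^5: 80x^4 + 210x^3 + (520/3)x^2 + (1015/27)x
image of x^6: 150x^5 + 560x^4 + 780x^3 + (4060/9)x^2 + (2062/27)x
each image's coordinates form column j of the matrix

the matrix is [[0, 0, 0, 0, 0, 0, 0]; [0, 0, 2, 7, 52/3, 1015/27, 2062/27]; [0, 0, 0, 12, 56, 520/3, 4060/9]; [0, 0, 0, 0, 36, 210, 780]; [0, 0, 0, 0, 0, 80, 560]; [0, 0, 0, 0, 0, 0, 150]] (rows listed top to bottom)


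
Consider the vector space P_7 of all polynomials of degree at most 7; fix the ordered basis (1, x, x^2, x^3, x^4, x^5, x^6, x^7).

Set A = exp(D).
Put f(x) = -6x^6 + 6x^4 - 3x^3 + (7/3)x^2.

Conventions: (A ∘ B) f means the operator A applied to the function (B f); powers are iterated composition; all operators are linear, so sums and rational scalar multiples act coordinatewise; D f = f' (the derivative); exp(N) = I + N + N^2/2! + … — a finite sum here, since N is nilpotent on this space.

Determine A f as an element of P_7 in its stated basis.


order-1 term: -36x^5 + 24x^3 - 9x^2 + (14/3)x
order-2 term: -90x^4 + 36x^2 - 9x + 7/3
order-3 term: -120x^3 + 24x - 3
order-4 term: -90x^2 + 6
order-5 term: -36x
order-6 term: -6
the series for exp(D) f terminates at order 6
exp(D) f = -6x^6 - 36x^5 - 84x^4 - 99x^3 - (182/3)x^2 - (49/3)x - 2/3

the image equals g(x) = -6x^6 - 36x^5 - 84x^4 - 99x^3 - (182/3)x^2 - (49/3)x - 2/3


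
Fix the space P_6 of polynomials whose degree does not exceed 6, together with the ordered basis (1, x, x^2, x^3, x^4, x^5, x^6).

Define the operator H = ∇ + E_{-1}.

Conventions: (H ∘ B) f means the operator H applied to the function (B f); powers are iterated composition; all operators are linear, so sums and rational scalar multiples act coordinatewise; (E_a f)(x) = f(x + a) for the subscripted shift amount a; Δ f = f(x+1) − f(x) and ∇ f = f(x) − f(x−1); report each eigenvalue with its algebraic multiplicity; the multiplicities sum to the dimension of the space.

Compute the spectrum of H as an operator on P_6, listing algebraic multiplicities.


image of 1: 1
image of x: x
image of x^2: x^2
image of x^3: x^3
image of x^4: x^4
image of x^5: x^5
image of x^6: x^6
the matrix is upper triangular; its diagonal is (1, 1, 1, 1, 1, 1, 1)
for a triangular matrix the eigenvalues are the diagonal entries, with algebraic multiplicity their repetition count

λ = 1 (multiplicity 7)


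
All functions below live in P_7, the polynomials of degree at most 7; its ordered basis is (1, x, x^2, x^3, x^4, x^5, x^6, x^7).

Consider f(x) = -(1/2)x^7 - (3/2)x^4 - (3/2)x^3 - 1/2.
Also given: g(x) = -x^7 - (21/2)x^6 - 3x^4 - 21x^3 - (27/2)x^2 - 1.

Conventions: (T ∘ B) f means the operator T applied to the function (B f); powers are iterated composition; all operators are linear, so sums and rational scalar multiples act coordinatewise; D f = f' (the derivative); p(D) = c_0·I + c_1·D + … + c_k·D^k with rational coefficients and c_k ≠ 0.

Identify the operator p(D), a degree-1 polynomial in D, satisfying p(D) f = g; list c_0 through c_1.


c_0 = 2, c_1 = 3

D^0 f = -(1/2)x^7 - (3/2)x^4 - (3/2)x^3 - 1/2
D^1 f = -(7/2)x^6 - 6x^3 - (9/2)x^2
matching coefficients of g against c_0 f + c_1 Df + … from the top degree down determines the c_i
solution: c_0 = 2, c_1 = 3


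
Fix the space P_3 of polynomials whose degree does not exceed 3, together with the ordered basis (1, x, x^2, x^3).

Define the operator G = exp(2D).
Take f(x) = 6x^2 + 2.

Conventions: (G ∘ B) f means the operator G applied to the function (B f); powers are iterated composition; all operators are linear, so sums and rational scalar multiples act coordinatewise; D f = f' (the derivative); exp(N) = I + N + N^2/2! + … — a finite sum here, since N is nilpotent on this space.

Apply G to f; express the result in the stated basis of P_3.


the result is g(x) = 6x^2 + 24x + 26

order-1 term: 24x
order-2 term: 24
the series for exp(2D) f terminates at order 2
exp(2D) f = 6x^2 + 24x + 26


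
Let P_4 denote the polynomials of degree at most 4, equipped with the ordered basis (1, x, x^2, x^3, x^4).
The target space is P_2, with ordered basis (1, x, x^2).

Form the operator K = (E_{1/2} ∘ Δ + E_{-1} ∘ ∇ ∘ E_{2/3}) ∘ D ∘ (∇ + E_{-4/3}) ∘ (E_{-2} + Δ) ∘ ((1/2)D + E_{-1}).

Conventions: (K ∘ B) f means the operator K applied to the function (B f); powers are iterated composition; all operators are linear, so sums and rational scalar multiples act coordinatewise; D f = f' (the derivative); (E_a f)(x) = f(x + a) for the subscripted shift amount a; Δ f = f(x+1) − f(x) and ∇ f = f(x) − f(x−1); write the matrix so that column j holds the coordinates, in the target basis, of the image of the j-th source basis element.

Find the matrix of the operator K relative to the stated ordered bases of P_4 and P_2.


image of 1: 0
image of x: 0
image of x^2: 4
image of x^3: 12x - 21
image of x^4: 24x^2 - 84x + 677/3
each image's coordinates form column j of the matrix

the matrix is [[0, 0, 4, -21, 677/3]; [0, 0, 0, 12, -84]; [0, 0, 0, 0, 24]] (rows listed top to bottom)


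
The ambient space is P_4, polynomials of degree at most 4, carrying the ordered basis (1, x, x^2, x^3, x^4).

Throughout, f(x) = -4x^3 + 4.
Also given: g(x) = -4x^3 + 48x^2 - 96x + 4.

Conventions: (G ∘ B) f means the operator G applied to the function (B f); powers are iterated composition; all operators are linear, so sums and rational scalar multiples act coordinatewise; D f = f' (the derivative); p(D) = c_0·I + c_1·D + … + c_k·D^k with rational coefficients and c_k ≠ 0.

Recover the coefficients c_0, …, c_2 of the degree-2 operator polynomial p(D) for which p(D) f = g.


p(D) = I − 4·D + 4·D^2, i.e. c_0 = 1, c_1 = -4, c_2 = 4

D^0 f = -4x^3 + 4
D^1 f = -12x^2
D^2 f = -24x
matching coefficients of g against c_0 f + c_1 Df + … from the top degree down determines the c_i
solution: c_0 = 1, c_1 = -4, c_2 = 4


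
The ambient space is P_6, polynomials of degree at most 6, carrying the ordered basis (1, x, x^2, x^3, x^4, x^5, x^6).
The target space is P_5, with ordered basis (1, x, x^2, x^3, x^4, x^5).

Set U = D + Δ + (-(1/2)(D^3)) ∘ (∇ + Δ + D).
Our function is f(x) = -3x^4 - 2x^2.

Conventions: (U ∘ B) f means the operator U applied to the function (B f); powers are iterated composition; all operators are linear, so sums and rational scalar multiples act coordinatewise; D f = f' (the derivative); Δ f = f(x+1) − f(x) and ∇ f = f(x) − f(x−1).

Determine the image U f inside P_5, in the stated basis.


the image equals g(x) = -24x^3 - 18x^2 - 20x + 103

D f = -12x^3 - 4x
Δ f = -12x^3 - 18x^2 - 16x - 5
∇ f = -12x^3 + 18x^2 - 16x + 5
Δ f = -12x^3 - 18x^2 - 16x - 5
D f = -12x^3 - 4x
(∇ + Δ + D) f = -36x^3 - 36x
D (∇ + Δ + D) f = -108x^2 - 36
D D (∇ + Δ + D) f = -216x
D D D (∇ + Δ + D) f = -216
(-(1/2)(D^3)) (∇ + Δ + D) f = 108
(D + Δ + (-(1/2)(D^3)) ∘ (∇ + Δ + D)) f = -24x^3 - 18x^2 - 20x + 103


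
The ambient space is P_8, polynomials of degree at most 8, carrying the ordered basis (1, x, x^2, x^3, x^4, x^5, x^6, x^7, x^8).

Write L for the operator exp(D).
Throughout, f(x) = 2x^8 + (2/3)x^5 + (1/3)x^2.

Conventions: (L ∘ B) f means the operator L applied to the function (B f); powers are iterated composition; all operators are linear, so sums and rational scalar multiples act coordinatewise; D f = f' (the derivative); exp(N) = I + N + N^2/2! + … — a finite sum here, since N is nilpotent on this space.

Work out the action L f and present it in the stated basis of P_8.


g(x) = 2x^8 + 16x^7 + 56x^6 + (338/3)x^5 + (430/3)x^4 + (356/3)x^3 + 63x^2 + 20x + 3

order-1 term: 16x^7 + (10/3)x^4 + (2/3)x
order-2 term: 56x^6 + (20/3)x^3 + 1/3
order-3 term: 112x^5 + (20/3)x^2
order-4 term: 140x^4 + (10/3)x
order-5 term: 112x^3 + 2/3
order-6 term: 56x^2
order-7 term: 16x
order-8 term: 2
the series for exp(D) f terminates at order 8
exp(D) f = 2x^8 + 16x^7 + 56x^6 + (338/3)x^5 + (430/3)x^4 + (356/3)x^3 + 63x^2 + 20x + 3


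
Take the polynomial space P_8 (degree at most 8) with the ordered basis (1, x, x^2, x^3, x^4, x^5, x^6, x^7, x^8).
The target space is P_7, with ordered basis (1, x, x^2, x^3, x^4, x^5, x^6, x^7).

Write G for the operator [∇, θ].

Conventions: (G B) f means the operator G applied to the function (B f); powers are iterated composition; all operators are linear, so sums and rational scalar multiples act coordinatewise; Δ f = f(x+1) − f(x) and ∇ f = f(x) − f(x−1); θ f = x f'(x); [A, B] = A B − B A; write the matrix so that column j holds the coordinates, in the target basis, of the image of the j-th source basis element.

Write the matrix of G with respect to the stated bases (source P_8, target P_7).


the matrix is [[0, 1, -2, 3, -4, 5, -6, 7, -8]; [0, 0, 2, -6, 12, -20, 30, -42, 56]; [0, 0, 0, 3, -12, 30, -60, 105, -168]; [0, 0, 0, 0, 4, -20, 60, -140, 280]; [0, 0, 0, 0, 0, 5, -30, 105, -280]; [0, 0, 0, 0, 0, 0, 6, -42, 168]; [0, 0, 0, 0, 0, 0, 0, 7, -56]; [0, 0, 0, 0, 0, 0, 0, 0, 8]] (rows listed top to bottom)

image of 1: 0
image of x: 1
image of x^2: 2x - 2
image of x^3: 3x^2 - 6x + 3
image of x^4: 4x^3 - 12x^2 + 12x - 4
image of x^5: 5x^4 - 20x^3 + 30x^2 - 20x + 5
image of x^6: 6x^5 - 30x^4 + 60x^3 - 60x^2 + 30x - 6
image of x^7: 7x^6 - 42x^5 + 105x^4 - 140x^3 + 105x^2 - 42x + 7
image of x^8: 8x^7 - 56x^6 + 168x^5 - 280x^4 + 280x^3 - 168x^2 + 56x - 8
each image's coordinates form column j of the matrix


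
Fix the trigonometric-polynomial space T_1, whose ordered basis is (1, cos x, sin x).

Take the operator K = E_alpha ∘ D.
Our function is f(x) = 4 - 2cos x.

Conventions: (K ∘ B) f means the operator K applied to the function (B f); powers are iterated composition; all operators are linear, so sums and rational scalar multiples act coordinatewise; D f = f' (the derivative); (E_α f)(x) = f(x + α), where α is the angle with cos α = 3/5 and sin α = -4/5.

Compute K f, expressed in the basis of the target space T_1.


D f = 2sin x
E_alpha D f = -(8/5)cos x + (6/5)sin x

the image equals g(x) = -(8/5)cos x + (6/5)sin x


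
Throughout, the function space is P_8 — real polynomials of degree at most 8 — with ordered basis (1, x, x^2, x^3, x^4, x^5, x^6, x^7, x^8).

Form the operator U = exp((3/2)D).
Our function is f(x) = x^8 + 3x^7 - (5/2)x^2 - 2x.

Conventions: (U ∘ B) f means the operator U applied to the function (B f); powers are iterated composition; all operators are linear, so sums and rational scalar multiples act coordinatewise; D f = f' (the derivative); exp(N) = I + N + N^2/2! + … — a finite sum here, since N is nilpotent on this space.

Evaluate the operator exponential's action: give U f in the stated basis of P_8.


the result is g(x) = x^8 + 15x^7 + (189/2)x^6 + (1323/4)x^5 + (2835/4)x^4 + (15309/16)x^3 + (25435/32)x^2 + (23449/64)x + 17475/256

order-1 term: 12x^7 + (63/2)x^6 - (15/2)x - 3
order-2 term: 63x^6 + (567/4)x^5 - 45/8
order-3 term: 189x^5 + (2835/8)x^4
order-4 term: (2835/8)x^4 + (8505/16)x^3
order-5 term: (1701/4)x^3 + (15309/32)x^2
order-6 term: (5103/16)x^2 + (15309/64)x
order-7 term: (2187/16)x + 6561/128
order-8 term: 6561/256
the series for exp((3/2)D) f terminates at order 8
exp((3/2)D) f = x^8 + 15x^7 + (189/2)x^6 + (1323/4)x^5 + (2835/4)x^4 + (15309/16)x^3 + (25435/32)x^2 + (23449/64)x + 17475/256


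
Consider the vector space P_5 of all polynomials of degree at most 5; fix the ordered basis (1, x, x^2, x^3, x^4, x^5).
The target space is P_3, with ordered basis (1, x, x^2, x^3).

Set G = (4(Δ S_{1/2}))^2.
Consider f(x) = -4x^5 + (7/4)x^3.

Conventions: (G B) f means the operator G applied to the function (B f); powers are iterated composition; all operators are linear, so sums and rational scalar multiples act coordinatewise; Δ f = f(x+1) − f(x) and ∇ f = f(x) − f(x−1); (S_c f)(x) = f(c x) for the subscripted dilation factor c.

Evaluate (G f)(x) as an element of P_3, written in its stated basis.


S_{1/2} f = -(1/8)x^5 + (7/32)x^3
Δ S_{1/2} f = -(5/8)x^4 - (5/4)x^3 - (19/32)x^2 + (1/32)x + 3/32
(4(Δ S_{1/2})) f = -(5/2)x^4 - 5x^3 - (19/8)x^2 + (1/8)x + 3/8
S_{1/2} (4(Δ S_{1/2})) f = -(5/32)x^4 - (5/8)x^3 - (19/32)x^2 + (1/16)x + 3/8
Δ S_{1/2} (4(Δ S_{1/2})) f = -(5/8)x^3 - (45/16)x^2 - (59/16)x - 21/16
(4(Δ S_{1/2})) (4(Δ S_{1/2})) f = -(5/2)x^3 - (45/4)x^2 - (59/4)x - 21/4

the image equals g(x) = -(5/2)x^3 - (45/4)x^2 - (59/4)x - 21/4


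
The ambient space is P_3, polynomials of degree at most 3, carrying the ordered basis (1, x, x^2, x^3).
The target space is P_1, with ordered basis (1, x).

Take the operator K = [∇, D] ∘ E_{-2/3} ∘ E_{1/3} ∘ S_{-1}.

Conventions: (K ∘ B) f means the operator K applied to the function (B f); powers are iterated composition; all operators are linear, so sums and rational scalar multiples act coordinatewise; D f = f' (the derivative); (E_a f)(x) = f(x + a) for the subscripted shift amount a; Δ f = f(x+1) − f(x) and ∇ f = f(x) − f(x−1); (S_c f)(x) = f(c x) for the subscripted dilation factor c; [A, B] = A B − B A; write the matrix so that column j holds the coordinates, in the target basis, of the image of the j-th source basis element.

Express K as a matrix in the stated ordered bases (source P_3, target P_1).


image of 1: 0
image of x: 0
image of x^2: 0
image of x^3: 0
each image's coordinates form column j of the matrix

the matrix is [[0, 0, 0, 0]; [0, 0, 0, 0]] (rows listed top to bottom)


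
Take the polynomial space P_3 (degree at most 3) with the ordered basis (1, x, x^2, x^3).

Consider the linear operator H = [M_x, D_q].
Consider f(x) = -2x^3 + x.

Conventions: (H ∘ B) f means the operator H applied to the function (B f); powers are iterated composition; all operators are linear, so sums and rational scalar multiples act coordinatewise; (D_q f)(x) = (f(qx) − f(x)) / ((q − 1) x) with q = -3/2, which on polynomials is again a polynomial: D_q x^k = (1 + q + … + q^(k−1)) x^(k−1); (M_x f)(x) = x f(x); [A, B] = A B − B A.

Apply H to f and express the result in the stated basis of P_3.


D_q f = -(7/2)x^2 + 1
M_x D_q f = -(7/2)x^3 + x
M_x f = -2x^4 + x^2
D_q M_x f = (13/4)x^3 - (1/2)x
[M_x, D_q] f = -(27/4)x^3 + (3/2)x

the result is g(x) = -(27/4)x^3 + (3/2)x


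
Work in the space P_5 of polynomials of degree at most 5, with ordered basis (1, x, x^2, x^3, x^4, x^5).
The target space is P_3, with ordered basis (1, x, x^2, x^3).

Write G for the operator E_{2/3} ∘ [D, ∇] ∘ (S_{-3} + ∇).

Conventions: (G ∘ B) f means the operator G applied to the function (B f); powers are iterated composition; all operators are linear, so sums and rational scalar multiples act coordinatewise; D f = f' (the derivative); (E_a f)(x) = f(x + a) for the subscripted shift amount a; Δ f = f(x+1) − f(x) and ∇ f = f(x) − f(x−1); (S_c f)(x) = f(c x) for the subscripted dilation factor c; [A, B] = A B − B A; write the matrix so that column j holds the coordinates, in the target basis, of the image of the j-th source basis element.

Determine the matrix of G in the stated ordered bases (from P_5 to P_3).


the matrix is [[0, 0, 0, 0, 0, 0]; [0, 0, 0, 0, 0, 0]; [0, 0, 0, 0, 0, 0]; [0, 0, 0, 0, 0, 0]] (rows listed top to bottom)

image of 1: 0
image of x: 0
image of x^2: 0
image of x^3: 0
image of x^4: 0
image of x^5: 0
each image's coordinates form column j of the matrix


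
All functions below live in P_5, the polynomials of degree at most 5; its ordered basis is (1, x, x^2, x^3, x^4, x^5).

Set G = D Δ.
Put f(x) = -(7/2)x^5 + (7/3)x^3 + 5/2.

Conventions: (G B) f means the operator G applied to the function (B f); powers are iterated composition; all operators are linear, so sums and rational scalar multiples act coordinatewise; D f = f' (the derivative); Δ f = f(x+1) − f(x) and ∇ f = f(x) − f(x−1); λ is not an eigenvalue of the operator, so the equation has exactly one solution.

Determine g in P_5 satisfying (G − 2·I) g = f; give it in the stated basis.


write g with unknown coordinates in the stated basis and equate coefficients in (G − 2·I) g = f
solving from the highest basis element down gives g = (7/4)x^5 + (49/3)x^3 + (105/4)x^2 + (133/2)x + 431/8
check: G g = 35x^3 + (105/2)x^2 + 133x + 441/4
so G g − 2·g = -(7/2)x^5 + (7/3)x^3 + 5/2 = f ✓

g(x) = (7/4)x^5 + (49/3)x^3 + (105/4)x^2 + (133/2)x + 431/8


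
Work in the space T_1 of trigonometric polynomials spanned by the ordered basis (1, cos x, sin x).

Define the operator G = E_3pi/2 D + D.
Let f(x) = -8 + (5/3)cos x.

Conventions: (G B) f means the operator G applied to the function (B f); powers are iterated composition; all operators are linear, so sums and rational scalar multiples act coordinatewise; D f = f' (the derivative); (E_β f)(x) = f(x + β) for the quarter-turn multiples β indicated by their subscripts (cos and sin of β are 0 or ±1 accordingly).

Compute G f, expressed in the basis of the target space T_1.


the result is g(x) = (5/3)cos x - (5/3)sin x

D f = -(5/3)sin x
E_3pi/2 D f = (5/3)cos x
D f = -(5/3)sin x
(E_3pi/2 D + D) f = (5/3)cos x - (5/3)sin x


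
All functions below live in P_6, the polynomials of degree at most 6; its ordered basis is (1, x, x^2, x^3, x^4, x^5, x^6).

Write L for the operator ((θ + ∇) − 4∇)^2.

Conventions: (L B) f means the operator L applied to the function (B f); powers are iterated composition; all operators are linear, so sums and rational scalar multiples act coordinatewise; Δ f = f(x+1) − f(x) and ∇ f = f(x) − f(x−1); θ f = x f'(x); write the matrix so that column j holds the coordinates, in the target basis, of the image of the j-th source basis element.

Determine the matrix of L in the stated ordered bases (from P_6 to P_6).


the matrix is [[0, -3, 24, -63, 138, -285, 576]; [0, 1, -18, 90, -276, 720, -1746]; [0, 0, 4, -45, 216, -750, 2250]; [0, 0, 0, 9, -84, 420, -1620]; [0, 0, 0, 0, 16, -135, 720]; [0, 0, 0, 0, 0, 25, -198]; [0, 0, 0, 0, 0, 0, 36]] (rows listed top to bottom)

image of 1: 0
image of x: x - 3
image of x^2: 4x^2 - 18x + 24
image of x^3: 9x^3 - 45x^2 + 90x - 63
image of x^4: 16x^4 - 84x^3 + 216x^2 - 276x + 138
image of x^5: 25x^5 - 135x^4 + 420x^3 - 750x^2 + 720x - 285
image of x^6: 36x^6 - 198x^5 + 720x^4 - 1620x^3 + 2250x^2 - 1746x + 576
each image's coordinates form column j of the matrix


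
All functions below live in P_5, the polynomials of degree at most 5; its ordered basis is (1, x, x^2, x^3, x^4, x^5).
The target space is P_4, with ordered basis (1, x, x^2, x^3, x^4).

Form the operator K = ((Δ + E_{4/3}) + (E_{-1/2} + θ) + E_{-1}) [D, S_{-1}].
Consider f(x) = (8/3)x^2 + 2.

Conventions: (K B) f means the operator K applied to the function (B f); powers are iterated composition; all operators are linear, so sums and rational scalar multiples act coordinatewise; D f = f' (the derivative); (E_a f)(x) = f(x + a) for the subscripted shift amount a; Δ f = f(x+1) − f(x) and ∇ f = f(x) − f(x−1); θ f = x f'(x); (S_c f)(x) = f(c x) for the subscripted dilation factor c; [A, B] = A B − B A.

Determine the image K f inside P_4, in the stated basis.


the image equals g(x) = (128/3)x + 80/9

S_{-1} f = (8/3)x^2 + 2
D S_{-1} f = (16/3)x
D f = (16/3)x
S_{-1} D f = -(16/3)x
[D, S_{-1}] f = (32/3)x
Δ [D, S_{-1}] f = 32/3
E_{4/3} [D, S_{-1}] f = (32/3)x + 128/9
(Δ + E_{4/3}) [D, S_{-1}] f = (32/3)x + 224/9
E_{-1/2} [D, S_{-1}] f = (32/3)x - 16/3
θ [D, S_{-1}] f = (32/3)x
(E_{-1/2} + θ) [D, S_{-1}] f = (64/3)x - 16/3
E_{-1} [D, S_{-1}] f = (32/3)x - 32/3
((Δ + E_{4/3}) + (E_{-1/2} + θ) + E_{-1}) [D, S_{-1}] f = (128/3)x + 80/9


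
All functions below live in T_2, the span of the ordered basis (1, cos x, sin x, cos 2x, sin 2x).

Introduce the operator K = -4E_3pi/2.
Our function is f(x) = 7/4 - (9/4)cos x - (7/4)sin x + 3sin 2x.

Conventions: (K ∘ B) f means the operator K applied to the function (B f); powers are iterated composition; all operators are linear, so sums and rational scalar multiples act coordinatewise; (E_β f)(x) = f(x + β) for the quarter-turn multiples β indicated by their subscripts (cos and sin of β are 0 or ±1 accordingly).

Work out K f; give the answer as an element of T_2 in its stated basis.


E_3pi/2 f = 7/4 + (7/4)cos x - (9/4)sin x - 3sin 2x
(-4E_3pi/2) f = -7 - 7cos x + 9sin x + 12sin 2x

the image equals g(x) = -7 - 7cos x + 9sin x + 12sin 2x


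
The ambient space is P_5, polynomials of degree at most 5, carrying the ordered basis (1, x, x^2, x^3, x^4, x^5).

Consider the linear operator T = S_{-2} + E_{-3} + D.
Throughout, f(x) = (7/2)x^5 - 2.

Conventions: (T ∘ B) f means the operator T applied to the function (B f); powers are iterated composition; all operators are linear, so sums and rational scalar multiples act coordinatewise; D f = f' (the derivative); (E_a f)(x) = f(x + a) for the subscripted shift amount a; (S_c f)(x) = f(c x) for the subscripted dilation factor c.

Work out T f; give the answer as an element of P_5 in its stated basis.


S_{-2} f = -112x^5 - 2
E_{-3} f = (7/2)x^5 - (105/2)x^4 + 315x^3 - 945x^2 + (2835/2)x - 1705/2
D f = (35/2)x^4
(S_{-2} + E_{-3} + D) f = -(217/2)x^5 - 35x^4 + 315x^3 - 945x^2 + (2835/2)x - 1709/2

the image equals g(x) = -(217/2)x^5 - 35x^4 + 315x^3 - 945x^2 + (2835/2)x - 1709/2


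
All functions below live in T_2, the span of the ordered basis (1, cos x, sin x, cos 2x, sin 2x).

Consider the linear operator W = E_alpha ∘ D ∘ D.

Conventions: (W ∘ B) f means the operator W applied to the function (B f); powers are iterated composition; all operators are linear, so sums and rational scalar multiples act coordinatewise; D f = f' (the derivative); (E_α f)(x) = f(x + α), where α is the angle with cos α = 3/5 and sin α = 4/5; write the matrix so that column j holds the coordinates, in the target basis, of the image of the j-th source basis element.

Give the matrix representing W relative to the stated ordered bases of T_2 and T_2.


image of 1: 0
image of cos x: -(3/5)cos x + (4/5)sin x
image of sin x: -(4/5)cos x - (3/5)sin x
image of cos 2x: (28/25)cos 2x + (96/25)sin 2x
image of sin 2x: -(96/25)cos 2x + (28/25)sin 2x
each image's coordinates form column j of the matrix

the matrix is [[0, 0, 0, 0, 0]; [0, -3/5, -4/5, 0, 0]; [0, 4/5, -3/5, 0, 0]; [0, 0, 0, 28/25, -96/25]; [0, 0, 0, 96/25, 28/25]] (rows listed top to bottom)


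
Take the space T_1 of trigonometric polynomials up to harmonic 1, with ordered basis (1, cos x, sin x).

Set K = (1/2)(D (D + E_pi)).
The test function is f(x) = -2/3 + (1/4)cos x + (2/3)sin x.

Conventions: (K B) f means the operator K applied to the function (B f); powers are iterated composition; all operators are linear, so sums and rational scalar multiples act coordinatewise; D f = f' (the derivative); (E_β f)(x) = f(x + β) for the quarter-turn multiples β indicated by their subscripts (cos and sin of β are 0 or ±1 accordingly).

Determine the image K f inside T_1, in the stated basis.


D f = (2/3)cos x - (1/4)sin x
E_pi f = -2/3 - (1/4)cos x - (2/3)sin x
(D + E_pi) f = -2/3 + (5/12)cos x - (11/12)sin x
D (D + E_pi) f = -(11/12)cos x - (5/12)sin x
((1/2)(D (D + E_pi))) f = -(11/24)cos x - (5/24)sin x

the result is g(x) = -(11/24)cos x - (5/24)sin x


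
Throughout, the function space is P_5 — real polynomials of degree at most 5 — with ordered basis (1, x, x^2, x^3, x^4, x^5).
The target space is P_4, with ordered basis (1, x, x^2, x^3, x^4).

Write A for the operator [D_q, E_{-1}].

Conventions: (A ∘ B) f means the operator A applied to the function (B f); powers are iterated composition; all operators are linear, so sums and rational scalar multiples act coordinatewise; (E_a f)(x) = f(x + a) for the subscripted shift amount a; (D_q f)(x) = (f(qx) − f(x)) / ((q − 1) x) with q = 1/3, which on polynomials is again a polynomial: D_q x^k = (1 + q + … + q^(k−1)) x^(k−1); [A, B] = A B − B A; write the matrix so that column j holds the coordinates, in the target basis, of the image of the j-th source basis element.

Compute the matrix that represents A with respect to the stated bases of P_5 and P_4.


the matrix is [[0, 0, -2/3, 14/9, -68/27, 284/81]; [0, 0, 0, -10/9, 32/9, -596/81]; [0, 0, 0, 0, -4/3, 148/27]; [0, 0, 0, 0, 0, -116/81]; [0, 0, 0, 0, 0, 0]] (rows listed top to bottom)

image of 1: 0
image of x: 0
image of x^2: -2/3
image of x^3: -(10/9)x + 14/9
image of x^4: -(4/3)x^2 + (32/9)x - 68/27
image of x^5: -(116/81)x^3 + (148/27)x^2 - (596/81)x + 284/81
each image's coordinates form column j of the matrix


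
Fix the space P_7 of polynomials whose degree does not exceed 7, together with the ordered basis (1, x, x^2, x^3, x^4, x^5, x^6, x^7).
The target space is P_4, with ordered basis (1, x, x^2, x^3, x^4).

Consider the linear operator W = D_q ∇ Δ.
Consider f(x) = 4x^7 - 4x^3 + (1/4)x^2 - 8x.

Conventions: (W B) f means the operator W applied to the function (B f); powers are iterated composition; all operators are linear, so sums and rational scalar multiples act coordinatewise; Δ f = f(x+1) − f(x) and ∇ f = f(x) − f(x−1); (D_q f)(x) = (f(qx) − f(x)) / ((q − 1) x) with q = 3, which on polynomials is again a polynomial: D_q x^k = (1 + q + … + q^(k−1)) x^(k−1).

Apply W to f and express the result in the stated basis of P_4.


g(x) = 20328x^4 + 3640x^2 + 32

Δ f = 28x^6 + 84x^5 + 140x^4 + 140x^3 + 72x^2 + (33/2)x - 31/4
∇ Δ f = 168x^5 + 280x^3 + 32x + 1/2
D_q ∇ Δ f = 20328x^4 + 3640x^2 + 32


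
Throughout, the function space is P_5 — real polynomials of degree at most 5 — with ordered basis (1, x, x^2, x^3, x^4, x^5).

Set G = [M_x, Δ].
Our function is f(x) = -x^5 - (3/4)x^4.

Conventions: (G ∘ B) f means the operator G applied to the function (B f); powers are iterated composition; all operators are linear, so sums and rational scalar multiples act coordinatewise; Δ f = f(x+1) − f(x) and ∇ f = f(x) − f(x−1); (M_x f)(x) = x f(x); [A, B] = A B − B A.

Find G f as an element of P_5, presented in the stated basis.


the image equals g(x) = x^5 + (23/4)x^4 + 13x^3 + (29/2)x^2 + 8x + 7/4

Δ f = -5x^4 - 13x^3 - (29/2)x^2 - 8x - 7/4
M_x Δ f = -5x^5 - 13x^4 - (29/2)x^3 - 8x^2 - (7/4)x
M_x f = -x^6 - (3/4)x^5
Δ M_x f = -6x^5 - (75/4)x^4 - (55/2)x^3 - (45/2)x^2 - (39/4)x - 7/4
[M_x, Δ] f = x^5 + (23/4)x^4 + 13x^3 + (29/2)x^2 + 8x + 7/4


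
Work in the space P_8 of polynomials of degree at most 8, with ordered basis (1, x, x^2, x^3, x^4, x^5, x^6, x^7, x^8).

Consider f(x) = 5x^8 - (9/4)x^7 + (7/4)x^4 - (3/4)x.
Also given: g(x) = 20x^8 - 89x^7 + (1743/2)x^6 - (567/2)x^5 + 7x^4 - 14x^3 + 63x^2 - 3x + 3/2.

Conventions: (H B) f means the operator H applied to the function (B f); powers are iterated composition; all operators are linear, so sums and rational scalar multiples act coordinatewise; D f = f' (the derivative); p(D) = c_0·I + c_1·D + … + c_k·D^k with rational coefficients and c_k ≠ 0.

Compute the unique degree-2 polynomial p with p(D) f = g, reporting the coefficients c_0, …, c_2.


c_0 = 4, c_1 = -2, c_2 = 3

D^0 f = 5x^8 - (9/4)x^7 + (7/4)x^4 - (3/4)x
D^1 f = 40x^7 - (63/4)x^6 + 7x^3 - 3/4
D^2 f = 280x^6 - (189/2)x^5 + 21x^2
matching coefficients of g against c_0 f + c_1 Df + … from the top degree down determines the c_i
solution: c_0 = 4, c_1 = -2, c_2 = 3


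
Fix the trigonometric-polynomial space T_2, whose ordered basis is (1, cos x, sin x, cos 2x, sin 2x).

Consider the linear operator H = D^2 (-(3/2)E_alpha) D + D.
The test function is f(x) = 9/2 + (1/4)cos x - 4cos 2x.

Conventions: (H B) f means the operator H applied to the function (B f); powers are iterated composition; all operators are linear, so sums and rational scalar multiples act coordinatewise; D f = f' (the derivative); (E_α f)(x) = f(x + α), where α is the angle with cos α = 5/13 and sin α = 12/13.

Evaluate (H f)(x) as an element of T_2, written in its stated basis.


g(x) = -(9/26)cos x - (41/104)sin x + (5760/169)cos 2x - (4360/169)sin 2x

D f = -(1/4)sin x + 8sin 2x
E_alpha D f = -(3/13)cos x - (5/52)sin x + (960/169)cos 2x - (952/169)sin 2x
(-(3/2)E_alpha) D f = (9/26)cos x + (15/104)sin x - (1440/169)cos 2x + (1428/169)sin 2x
D (-(3/2)E_alpha) D f = (15/104)cos x - (9/26)sin x + (2856/169)cos 2x + (2880/169)sin 2x
D D (-(3/2)E_alpha) D f = -(9/26)cos x - (15/104)sin x + (5760/169)cos 2x - (5712/169)sin 2x
D f = -(1/4)sin x + 8sin 2x
(D^2 (-(3/2)E_alpha) D + D) f = -(9/26)cos x - (41/104)sin x + (5760/169)cos 2x - (4360/169)sin 2x


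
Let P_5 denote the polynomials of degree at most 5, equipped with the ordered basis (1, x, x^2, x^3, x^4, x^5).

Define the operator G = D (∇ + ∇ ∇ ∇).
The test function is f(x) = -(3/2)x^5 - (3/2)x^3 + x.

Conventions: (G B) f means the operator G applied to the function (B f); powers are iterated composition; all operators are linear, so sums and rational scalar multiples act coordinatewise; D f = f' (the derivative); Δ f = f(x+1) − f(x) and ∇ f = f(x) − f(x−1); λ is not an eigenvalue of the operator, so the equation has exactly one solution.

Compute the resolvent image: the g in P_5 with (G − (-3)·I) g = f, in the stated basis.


the result is g(x) = -(1/2)x^5 + (17/6)x^3 - 5x^2 + 18x - 74/3

write g with unknown coordinates in the stated basis and equate coefficients in (G − (-3)·I) g = f
solving from the highest basis element down gives g = -(1/2)x^5 + (17/6)x^3 - 5x^2 + 18x - 74/3
check: G g = -10x^3 + 15x^2 - 53x + 74
so G g − (-3)·g = -(3/2)x^5 - (3/2)x^3 + x = f ✓


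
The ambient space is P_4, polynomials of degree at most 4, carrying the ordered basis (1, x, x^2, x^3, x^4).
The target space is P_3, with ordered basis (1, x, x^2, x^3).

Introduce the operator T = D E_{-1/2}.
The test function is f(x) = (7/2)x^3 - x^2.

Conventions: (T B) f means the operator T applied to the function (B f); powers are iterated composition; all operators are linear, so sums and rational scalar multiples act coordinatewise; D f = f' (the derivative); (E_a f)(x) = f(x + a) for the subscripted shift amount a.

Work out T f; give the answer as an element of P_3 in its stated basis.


E_{-1/2} f = (7/2)x^3 - (25/4)x^2 + (29/8)x - 11/16
D E_{-1/2} f = (21/2)x^2 - (25/2)x + 29/8

the image equals g(x) = (21/2)x^2 - (25/2)x + 29/8


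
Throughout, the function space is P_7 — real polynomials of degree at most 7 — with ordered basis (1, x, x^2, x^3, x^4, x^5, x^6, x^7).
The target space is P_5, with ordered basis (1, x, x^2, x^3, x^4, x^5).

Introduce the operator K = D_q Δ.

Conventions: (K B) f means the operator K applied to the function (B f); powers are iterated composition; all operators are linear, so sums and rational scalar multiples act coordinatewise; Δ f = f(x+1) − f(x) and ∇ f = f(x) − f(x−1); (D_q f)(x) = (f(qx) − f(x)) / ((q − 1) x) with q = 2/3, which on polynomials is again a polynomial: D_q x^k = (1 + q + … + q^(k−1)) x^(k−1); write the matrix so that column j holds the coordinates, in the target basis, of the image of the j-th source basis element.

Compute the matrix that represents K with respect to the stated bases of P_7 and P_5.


the matrix is [[0, 0, 2, 3, 4, 5, 6, 7]; [0, 0, 0, 5, 10, 50/3, 25, 35]; [0, 0, 0, 0, 76/9, 190/9, 380/9, 665/9]; [0, 0, 0, 0, 0, 325/27, 325/9, 2275/27]; [0, 0, 0, 0, 0, 0, 422/27, 1477/27]; [0, 0, 0, 0, 0, 0, 0, 4655/243]] (rows listed top to bottom)

image of 1: 0
image of x: 0
image of x^2: 2
image of x^3: 5x + 3
image of x^4: (76/9)x^2 + 10x + 4
image of x^5: (325/27)x^3 + (190/9)x^2 + (50/3)x + 5
image of x^6: (422/27)x^4 + (325/9)x^3 + (380/9)x^2 + 25x + 6
image of x^7: (4655/243)x^5 + (1477/27)x^4 + (2275/27)x^3 + (665/9)x^2 + 35x + 7
each image's coordinates form column j of the matrix


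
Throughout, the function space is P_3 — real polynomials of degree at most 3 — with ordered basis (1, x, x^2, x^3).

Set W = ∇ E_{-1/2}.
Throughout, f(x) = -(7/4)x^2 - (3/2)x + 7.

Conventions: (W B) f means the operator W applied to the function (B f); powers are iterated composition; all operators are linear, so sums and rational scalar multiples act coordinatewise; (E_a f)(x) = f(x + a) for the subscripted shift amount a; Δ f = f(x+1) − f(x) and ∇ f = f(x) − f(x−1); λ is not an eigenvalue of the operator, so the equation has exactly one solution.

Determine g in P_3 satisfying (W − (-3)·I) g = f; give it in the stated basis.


g(x) = -(7/12)x^2 - (1/9)x + 107/54

write g with unknown coordinates in the stated basis and equate coefficients in (W − (-3)·I) g = f
solving from the highest basis element down gives g = -(7/12)x^2 - (1/9)x + 107/54
check: W g = -(7/6)x + 19/18
so W g − (-3)·g = -(7/4)x^2 - (3/2)x + 7 = f ✓


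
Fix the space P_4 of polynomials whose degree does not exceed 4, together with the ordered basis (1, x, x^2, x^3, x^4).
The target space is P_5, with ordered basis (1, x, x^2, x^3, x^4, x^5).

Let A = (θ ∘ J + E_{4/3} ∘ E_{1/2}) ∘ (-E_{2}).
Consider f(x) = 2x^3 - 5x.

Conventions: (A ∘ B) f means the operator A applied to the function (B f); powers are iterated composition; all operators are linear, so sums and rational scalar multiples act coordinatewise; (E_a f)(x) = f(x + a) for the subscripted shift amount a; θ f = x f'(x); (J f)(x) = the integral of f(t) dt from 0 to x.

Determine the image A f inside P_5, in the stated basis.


E_{2} f = 2x^3 + 12x^2 + 19x + 6
(-E_{2}) f = -2x^3 - 12x^2 - 19x - 6
J (-E_{2}) f = -(1/2)x^4 - 4x^3 - (19/2)x^2 - 6x
θ J (-E_{2}) f = -2x^4 - 12x^3 - 19x^2 - 6x
E_{1/2} (-E_{2}) f = -2x^3 - 15x^2 - (65/2)x - 75/4
E_{4/3} E_{1/2} (-E_{2}) f = -2x^3 - 23x^2 - (499/6)x - 10097/108
(θ ∘ J + E_{4/3} ∘ E_{1/2}) (-E_{2}) f = -2x^4 - 14x^3 - 42x^2 - (535/6)x - 10097/108

the image equals g(x) = -2x^4 - 14x^3 - 42x^2 - (535/6)x - 10097/108


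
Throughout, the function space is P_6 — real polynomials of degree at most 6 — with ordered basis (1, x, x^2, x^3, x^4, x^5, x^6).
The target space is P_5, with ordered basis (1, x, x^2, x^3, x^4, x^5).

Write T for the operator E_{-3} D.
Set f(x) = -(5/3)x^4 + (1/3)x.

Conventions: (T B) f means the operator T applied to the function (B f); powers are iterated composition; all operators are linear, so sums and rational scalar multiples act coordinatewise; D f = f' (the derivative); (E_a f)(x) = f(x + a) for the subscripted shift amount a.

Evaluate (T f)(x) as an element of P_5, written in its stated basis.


the result is g(x) = -(20/3)x^3 + 60x^2 - 180x + 541/3

D f = -(20/3)x^3 + 1/3
E_{-3} D f = -(20/3)x^3 + 60x^2 - 180x + 541/3


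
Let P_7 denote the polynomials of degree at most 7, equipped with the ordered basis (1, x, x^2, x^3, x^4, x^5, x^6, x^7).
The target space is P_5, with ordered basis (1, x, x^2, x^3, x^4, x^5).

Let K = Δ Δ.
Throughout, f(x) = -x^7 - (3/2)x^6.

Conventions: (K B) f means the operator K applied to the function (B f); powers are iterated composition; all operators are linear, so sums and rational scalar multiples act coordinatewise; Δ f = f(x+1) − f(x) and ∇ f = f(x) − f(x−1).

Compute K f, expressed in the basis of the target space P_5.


the result is g(x) = -42x^5 - 255x^4 - 670x^3 - 945x^2 - 704x - 219

Δ f = -7x^6 - 30x^5 - (115/2)x^4 - 65x^3 - (87/2)x^2 - 16x - 5/2
Δ Δ f = -42x^5 - 255x^4 - 670x^3 - 945x^2 - 704x - 219


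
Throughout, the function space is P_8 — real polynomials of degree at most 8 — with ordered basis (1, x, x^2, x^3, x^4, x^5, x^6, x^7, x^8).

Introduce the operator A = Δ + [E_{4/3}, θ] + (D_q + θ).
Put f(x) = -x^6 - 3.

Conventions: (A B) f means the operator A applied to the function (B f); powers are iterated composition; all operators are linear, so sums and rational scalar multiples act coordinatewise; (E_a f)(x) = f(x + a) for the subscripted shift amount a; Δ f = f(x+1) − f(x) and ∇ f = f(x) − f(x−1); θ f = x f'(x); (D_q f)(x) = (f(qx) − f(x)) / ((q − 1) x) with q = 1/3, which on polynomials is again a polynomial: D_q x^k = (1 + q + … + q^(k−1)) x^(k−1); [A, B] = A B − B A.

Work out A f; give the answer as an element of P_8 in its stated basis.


Δ f = -6x^5 - 15x^4 - 20x^3 - 15x^2 - 6x - 1
θ f = -6x^6
E_{4/3} θ f = -6x^6 - 48x^5 - 160x^4 - (2560/9)x^3 - (2560/9)x^2 - (4096/27)x - 8192/243
E_{4/3} f = -x^6 - 8x^5 - (80/3)x^4 - (1280/27)x^3 - (1280/27)x^2 - (2048/81)x - 6283/729
θ E_{4/3} f = -6x^6 - 40x^5 - (320/3)x^4 - (1280/9)x^3 - (2560/27)x^2 - (2048/81)x
[E_{4/3}, θ] f = -8x^5 - (160/3)x^4 - (1280/9)x^3 - (5120/27)x^2 - (10240/81)x - 8192/243
D_q f = -(364/243)x^5
θ f = -6x^6
(D_q + θ) f = -6x^6 - (364/243)x^5
(Δ + [E_{4/3}, θ] + (D_q + θ)) f = -6x^6 - (3766/243)x^5 - (205/3)x^4 - (1460/9)x^3 - (5525/27)x^2 - (10726/81)x - 8435/243

the result is g(x) = -6x^6 - (3766/243)x^5 - (205/3)x^4 - (1460/9)x^3 - (5525/27)x^2 - (10726/81)x - 8435/243


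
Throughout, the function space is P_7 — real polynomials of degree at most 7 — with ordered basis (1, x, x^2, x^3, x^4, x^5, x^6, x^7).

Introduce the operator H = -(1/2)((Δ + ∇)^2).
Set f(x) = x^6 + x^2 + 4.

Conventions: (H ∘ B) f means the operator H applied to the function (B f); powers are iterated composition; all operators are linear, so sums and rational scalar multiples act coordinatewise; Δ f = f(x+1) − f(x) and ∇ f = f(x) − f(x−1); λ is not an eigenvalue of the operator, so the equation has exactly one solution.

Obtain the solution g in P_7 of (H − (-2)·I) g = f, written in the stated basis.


write g with unknown coordinates in the stated basis and equate coefficients in (H − (-2)·I) g = f
solving from the highest basis element down gives g = (1/2)x^6 + 15x^4 + (481/2)x^2 + 619
check: H g = -30x^4 - 480x^2 - 1234
so H g − (-2)·g = x^6 + x^2 + 4 = f ✓

the result is g(x) = (1/2)x^6 + 15x^4 + (481/2)x^2 + 619
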